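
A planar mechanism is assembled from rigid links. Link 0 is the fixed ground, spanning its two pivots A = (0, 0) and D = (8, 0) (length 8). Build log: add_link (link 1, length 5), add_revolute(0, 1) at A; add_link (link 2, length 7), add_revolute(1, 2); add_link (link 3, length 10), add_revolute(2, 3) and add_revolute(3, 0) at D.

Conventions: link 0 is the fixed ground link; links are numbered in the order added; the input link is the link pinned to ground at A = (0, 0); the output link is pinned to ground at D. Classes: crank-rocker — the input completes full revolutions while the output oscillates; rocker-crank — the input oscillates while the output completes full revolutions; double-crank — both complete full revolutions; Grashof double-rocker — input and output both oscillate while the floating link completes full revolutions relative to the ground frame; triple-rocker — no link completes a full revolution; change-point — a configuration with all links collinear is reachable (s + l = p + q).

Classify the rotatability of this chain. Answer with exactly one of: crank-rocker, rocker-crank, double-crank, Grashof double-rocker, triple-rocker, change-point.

lengths: ground=8, input=5, coupler=7, output=10
sorted: s=5 (shortest), l=10 (longest), p+q=15
s + l = 15 vs p + q = 15
s + l = p + q → change-point (collinear configuration reachable)

change-point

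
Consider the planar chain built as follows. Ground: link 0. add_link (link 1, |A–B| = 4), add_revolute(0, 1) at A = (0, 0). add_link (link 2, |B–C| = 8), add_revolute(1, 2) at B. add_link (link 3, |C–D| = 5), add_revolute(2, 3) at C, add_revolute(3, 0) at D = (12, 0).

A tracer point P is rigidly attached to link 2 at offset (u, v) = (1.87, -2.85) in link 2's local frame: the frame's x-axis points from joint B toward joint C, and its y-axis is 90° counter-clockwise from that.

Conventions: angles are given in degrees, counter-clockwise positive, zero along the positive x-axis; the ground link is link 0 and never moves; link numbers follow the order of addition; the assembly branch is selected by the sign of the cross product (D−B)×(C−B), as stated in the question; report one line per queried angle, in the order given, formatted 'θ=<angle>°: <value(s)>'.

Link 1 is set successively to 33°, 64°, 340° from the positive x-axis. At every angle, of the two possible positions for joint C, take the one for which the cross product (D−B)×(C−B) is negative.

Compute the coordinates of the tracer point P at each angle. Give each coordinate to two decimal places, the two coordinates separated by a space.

A=(0,0), D=(12.00,0)
θ=33°: B = A + 4.00·(cos33°, sin33°) = (3.3547, 2.1786)
θ=33°: |BD| = 8.9156
θ=33°: circle(B,8.00) ∩ circle(D,5.00): a=6.6450, h=4.4547
θ=33°:   candidates: C₊=(10.8867,4.8745) cross=39.716; C₋=(8.7097,-3.7648) cross=-39.716
θ=33°:   branch - wants cross < 0 → take C=(8.7097,-3.7648) (cross=-39.716)
θ=33°: ex = (C−B)/|BC| = (0.6694,-0.7429); ey = (0.7429,0.6694)
θ=33°: P = B + 1.87·ex + -2.85·ey = (2.4891,-1.1184)
θ=64°: B = A + 4.00·(cos64°, sin64°) = (1.7535, 3.5952)
θ=64°: |BD| = 10.8589
θ=64°: circle(B,8.00) ∩ circle(D,5.00): a=7.2252, h=3.4346
θ=64°:   candidates: C₊=(9.7083,4.4439) cross=37.296; C₋=(7.4341,-2.0378) cross=-37.296
θ=64°:   branch - wants cross < 0 → take C=(7.4341,-2.0378) (cross=-37.296)
θ=64°: ex = (C−B)/|BC| = (0.7101,-0.7041); ey = (0.7041,0.7101)
θ=64°: P = B + 1.87·ex + -2.85·ey = (1.0746,0.2547)
θ=340°: B = A + 4.00·(cos340°, sin340°) = (3.7588, -1.3681)
θ=340°: |BD| = 8.3540
θ=340°: circle(B,8.00) ∩ circle(D,5.00): a=6.5112, h=4.6480
θ=340°:   candidates: C₊=(9.4209,4.2835) cross=38.830; C₋=(10.9433,-4.8871) cross=-38.830
θ=340°:   branch - wants cross < 0 → take C=(10.9433,-4.8871) (cross=-38.830)
θ=340°: ex = (C−B)/|BC| = (0.8981,-0.4399); ey = (0.4399,0.8981)
θ=340°: P = B + 1.87·ex + -2.85·ey = (4.1845,-4.7501)

θ=33°: 2.49 -1.12
θ=64°: 1.07 0.25
θ=340°: 4.18 -4.75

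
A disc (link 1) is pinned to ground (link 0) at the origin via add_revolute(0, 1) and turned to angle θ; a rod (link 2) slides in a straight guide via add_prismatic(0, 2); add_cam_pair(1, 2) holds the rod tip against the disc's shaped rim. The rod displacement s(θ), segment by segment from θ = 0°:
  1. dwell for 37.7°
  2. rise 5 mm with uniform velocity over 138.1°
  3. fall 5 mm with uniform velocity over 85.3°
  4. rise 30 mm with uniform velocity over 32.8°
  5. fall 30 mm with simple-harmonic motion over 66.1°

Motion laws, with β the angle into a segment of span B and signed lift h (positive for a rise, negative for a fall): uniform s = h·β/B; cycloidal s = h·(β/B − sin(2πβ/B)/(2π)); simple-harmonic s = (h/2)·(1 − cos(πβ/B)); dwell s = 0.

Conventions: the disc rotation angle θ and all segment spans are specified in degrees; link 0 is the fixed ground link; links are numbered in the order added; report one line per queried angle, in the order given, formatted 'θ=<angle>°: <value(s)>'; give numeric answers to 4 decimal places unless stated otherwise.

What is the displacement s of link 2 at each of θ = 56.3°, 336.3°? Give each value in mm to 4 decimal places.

segment 1 (0° to 37.7°, dwell): s unchanged at 0.0000
θ = 56.3° falls in segment 2 (37.7° to 175.8°, uniform, h = 5): β = 56.3 − 37.7 = 18.6°, B = 138.1°; Δs = 5·18.6/138.1 = 0.6734; s = 0.0000 + 0.6734 = 0.6734
segment 2 (37.7° to 175.8°, uniform, h = 5) is passed completely: s = 0.0000 + (5) = 5.0000
segment 3 (175.8° to 261.1°, uniform, h = -5) is passed completely: s = 5.0000 + (-5) = 0.0000
segment 4 (261.1° to 293.9°, uniform, h = 30) is passed completely: s = 0.0000 + (30) = 30.0000
θ = 336.3° falls in segment 5 (293.9° to 360°, simple-harmonic, h = -30): β = 336.3 − 293.9 = 42.4°, B = 66.1°; Δs = -30/2·(1 − cos(π·0.6415)) = -21.4485; s = 30.0000 − 21.4485 = 8.5515

θ=56.3°: 0.6734
θ=336.3°: 8.5515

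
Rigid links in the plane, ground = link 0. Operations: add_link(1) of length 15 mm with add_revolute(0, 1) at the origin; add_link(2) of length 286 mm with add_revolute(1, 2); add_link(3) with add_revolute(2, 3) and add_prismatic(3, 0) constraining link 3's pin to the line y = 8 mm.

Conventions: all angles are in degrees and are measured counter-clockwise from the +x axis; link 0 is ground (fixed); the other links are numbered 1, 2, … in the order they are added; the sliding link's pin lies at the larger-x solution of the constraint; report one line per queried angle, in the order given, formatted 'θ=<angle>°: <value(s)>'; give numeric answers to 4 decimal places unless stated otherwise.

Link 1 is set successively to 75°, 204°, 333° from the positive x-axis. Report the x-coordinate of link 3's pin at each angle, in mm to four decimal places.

geometry: r = 15 mm, L = 286 mm, e = 8 mm
θ=75°: crank pin P = (r cos θ, r sin θ) = (3.882286, 14.488887)
θ=75°: h = r sin θ − e = 14.488887 − 8 = 6.488887
θ=75°: x = r cos θ + √(L² − h²) = 3.882286 + 285.926379 = 289.808665
θ=204°: crank pin P = (r cos θ, r sin θ) = (-13.703182, -6.101050)
θ=204°: h = r sin θ − e = -6.101050 − 8 = -14.101050
θ=204°: x = r cos θ + √(L² − h²) = -13.703182 + 285.652167 = 271.948985
θ=333°: crank pin P = (r cos θ, r sin θ) = (13.365098, -6.809857)
θ=333°: h = r sin θ − e = -6.809857 − 8 = -14.809857
θ=333°: x = r cos θ + √(L² − h²) = 13.365098 + 285.616295 = 298.981393

θ=75°: 289.8087
θ=204°: 271.9490
θ=333°: 298.9814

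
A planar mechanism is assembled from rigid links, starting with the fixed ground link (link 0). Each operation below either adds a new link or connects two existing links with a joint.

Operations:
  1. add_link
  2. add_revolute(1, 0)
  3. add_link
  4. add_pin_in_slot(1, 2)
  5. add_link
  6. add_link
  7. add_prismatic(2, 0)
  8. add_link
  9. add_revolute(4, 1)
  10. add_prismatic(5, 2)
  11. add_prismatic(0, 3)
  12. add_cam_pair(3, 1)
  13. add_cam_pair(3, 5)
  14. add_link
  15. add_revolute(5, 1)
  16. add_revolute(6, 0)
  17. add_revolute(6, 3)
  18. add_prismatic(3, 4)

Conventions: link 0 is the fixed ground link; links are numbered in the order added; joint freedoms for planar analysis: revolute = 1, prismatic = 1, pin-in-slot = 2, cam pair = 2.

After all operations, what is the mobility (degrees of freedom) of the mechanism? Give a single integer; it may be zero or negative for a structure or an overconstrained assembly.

L=1 J1=0 J2=0
add link → L=2 J1=0 J2=0
R@1,0 dof=1 J1 → L=2 J1=1 J2=0
add link → L=3 J1=1 J2=0
PS@1,2 dof=2 J2 → L=3 J1=1 J2=1
add link → L=4 J1=1 J2=1
add link → L=5 J1=1 J2=1
P@2,0 dof=1 J1 → L=5 J1=2 J2=1
add link → L=6 J1=2 J2=1
R@4,1 dof=1 J1 → L=6 J1=3 J2=1
P@5,2 dof=1 J1 → L=6 J1=4 J2=1
P@0,3 dof=1 J1 → L=6 J1=5 J2=1
C@3,1 dof=2 J2 → L=6 J1=5 J2=2
C@3,5 dof=2 J2 → L=6 J1=5 J2=3
add link → L=7 J1=5 J2=3
R@5,1 dof=1 J1 → L=7 J1=6 J2=3
R@6,0 dof=1 J1 → L=7 J1=7 J2=3
R@6,3 dof=1 J1 → L=7 J1=8 J2=3
P@3,4 dof=1 J1 → L=7 J1=9 J2=3
M=3(L−1)−2J1−J2=3·6−2·9−3=-3

M = -3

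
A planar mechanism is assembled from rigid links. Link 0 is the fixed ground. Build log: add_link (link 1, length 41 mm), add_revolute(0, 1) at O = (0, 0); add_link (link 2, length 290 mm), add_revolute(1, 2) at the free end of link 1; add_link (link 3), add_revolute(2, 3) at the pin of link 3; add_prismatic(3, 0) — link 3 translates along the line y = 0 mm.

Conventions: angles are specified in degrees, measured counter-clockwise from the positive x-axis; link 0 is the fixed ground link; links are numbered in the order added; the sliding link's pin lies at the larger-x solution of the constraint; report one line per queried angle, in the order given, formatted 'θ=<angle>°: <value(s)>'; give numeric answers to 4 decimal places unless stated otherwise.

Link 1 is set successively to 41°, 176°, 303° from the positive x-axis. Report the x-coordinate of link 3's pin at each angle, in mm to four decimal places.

geometry: r = 41 mm, L = 290 mm, e = 0 mm
θ=41°: crank pin P = (r cos θ, r sin θ) = (30.943093, 26.898420)
θ=41°: h = r sin θ − e = 26.898420 − 0 = 26.898420
θ=41°: x = r cos θ + √(L² − h²) = 30.943093 + 288.749848 = 319.692941
θ=176°: crank pin P = (r cos θ, r sin θ) = (-40.900126, 2.860015)
θ=176°: h = r sin θ − e = 2.860015 − 0 = 2.860015
θ=176°: x = r cos θ + √(L² − h²) = -40.900126 + 289.985897 = 249.085771
θ=303°: crank pin P = (r cos θ, r sin θ) = (22.330200, -34.385493)
θ=303°: h = r sin θ − e = -34.385493 − 0 = -34.385493
θ=303°: x = r cos θ + √(L² − h²) = 22.330200 + 287.954229 = 310.284429

θ=41°: 319.6929
θ=176°: 249.0858
θ=303°: 310.2844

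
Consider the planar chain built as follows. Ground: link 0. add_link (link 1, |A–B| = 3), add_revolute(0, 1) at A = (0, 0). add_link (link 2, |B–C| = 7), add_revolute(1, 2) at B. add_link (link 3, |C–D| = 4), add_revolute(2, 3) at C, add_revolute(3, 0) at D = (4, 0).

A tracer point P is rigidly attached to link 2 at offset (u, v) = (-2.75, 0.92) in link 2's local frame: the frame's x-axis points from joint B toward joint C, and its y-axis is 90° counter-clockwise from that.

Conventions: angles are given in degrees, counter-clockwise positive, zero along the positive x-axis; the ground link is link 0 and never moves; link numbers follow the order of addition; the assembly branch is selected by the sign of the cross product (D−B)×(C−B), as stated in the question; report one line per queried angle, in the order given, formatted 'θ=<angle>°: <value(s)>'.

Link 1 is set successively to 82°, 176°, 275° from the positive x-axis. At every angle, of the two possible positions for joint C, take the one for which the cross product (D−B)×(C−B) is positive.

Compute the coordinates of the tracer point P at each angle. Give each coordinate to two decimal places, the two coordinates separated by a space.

A=(0,0), D=(4.00,0)
θ=82°: B = A + 3.00·(cos82°, sin82°) = (0.4175, 2.9708)
θ=82°: |BD| = 4.6540
θ=82°: circle(B,7.00) ∩ circle(D,4.00): a=5.8723, h=3.8099
θ=82°:   candidates: C₊=(7.3698,2.1551) cross=17.732; C₋=(2.5058,-3.7104) cross=-17.732
θ=82°:   branch + wants cross > 0 → take C=(7.3698,2.1551) (cross=17.732)
θ=82°: ex = (C−B)/|BC| = (0.9932,-0.1165); ey = (0.1165,0.9932)
θ=82°: P = B + -2.75·ex + 0.92·ey = (-2.2065,4.2050)
θ=176°: B = A + 3.00·(cos176°, sin176°) = (-2.9927, 0.2093)
θ=176°: |BD| = 6.9958
θ=176°: circle(B,7.00) ∩ circle(D,4.00): a=5.8565, h=3.8343
θ=176°:   candidates: C₊=(2.9758,3.8667) cross=26.824; C₋=(2.7465,-3.7985) cross=-26.824
θ=176°:   branch + wants cross > 0 → take C=(2.9758,3.8667) (cross=26.824)
θ=176°: ex = (C−B)/|BC| = (0.8526,0.5225); ey = (-0.5225,0.8526)
θ=176°: P = B + -2.75·ex + 0.92·ey = (-5.8182,-0.4431)
θ=275°: B = A + 3.00·(cos275°, sin275°) = (0.2615, -2.9886)
θ=275°: |BD| = 4.7863
θ=275°: circle(B,7.00) ∩ circle(D,4.00): a=5.8405, h=3.8586
θ=275°:   candidates: C₊=(2.4141,3.6722) cross=18.468; C₋=(7.2328,-2.3556) cross=-18.468
θ=275°:   branch + wants cross > 0 → take C=(2.4141,3.6722) (cross=18.468)
θ=275°: ex = (C−B)/|BC| = (0.3075,0.9515); ey = (-0.9515,0.3075)
θ=275°: P = B + -2.75·ex + 0.92·ey = (-1.4596,-5.3224)

θ=82°: -2.21 4.21
θ=176°: -5.82 -0.44
θ=275°: -1.46 -5.32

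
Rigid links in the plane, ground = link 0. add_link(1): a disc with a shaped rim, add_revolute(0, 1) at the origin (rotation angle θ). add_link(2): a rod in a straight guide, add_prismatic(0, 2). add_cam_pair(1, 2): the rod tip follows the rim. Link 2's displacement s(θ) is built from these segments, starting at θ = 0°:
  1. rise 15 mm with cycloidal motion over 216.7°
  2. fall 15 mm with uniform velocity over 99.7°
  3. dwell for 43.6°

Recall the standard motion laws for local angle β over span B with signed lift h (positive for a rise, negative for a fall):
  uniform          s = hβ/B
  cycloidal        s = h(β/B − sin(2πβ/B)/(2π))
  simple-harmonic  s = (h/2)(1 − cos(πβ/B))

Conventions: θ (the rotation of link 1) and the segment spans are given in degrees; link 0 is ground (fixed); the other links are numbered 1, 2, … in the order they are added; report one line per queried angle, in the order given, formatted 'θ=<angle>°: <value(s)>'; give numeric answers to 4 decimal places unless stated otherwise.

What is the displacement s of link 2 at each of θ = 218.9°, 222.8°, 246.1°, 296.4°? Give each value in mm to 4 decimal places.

segment 1 (0° to 216.7°, cycloidal, h = 15) is passed completely: s = 0.0000 + (15) = 15.0000
θ = 218.9° falls in segment 2 (216.7° to 316.4°, uniform, h = -15): β = 218.9 − 216.7 = 2.2°, B = 99.7°; Δs = -15·2.2/99.7 = -0.3310; s = 15.0000 − 0.3310 = 14.6690
θ = 222.8° falls in segment 2 (216.7° to 316.4°, uniform, h = -15): β = 222.8 − 216.7 = 6.1°, B = 99.7°; Δs = -15·6.1/99.7 = -0.9178; s = 15.0000 − 0.9178 = 14.0822
θ = 246.1° falls in segment 2 (216.7° to 316.4°, uniform, h = -15): β = 246.1 − 216.7 = 29.4°, B = 99.7°; Δs = -15·29.4/99.7 = -4.4233; s = 15.0000 − 4.4233 = 10.5767
θ = 296.4° falls in segment 2 (216.7° to 316.4°, uniform, h = -15): β = 296.4 − 216.7 = 79.7°, B = 99.7°; Δs = -15·79.7/99.7 = -11.9910; s = 15.0000 − 11.9910 = 3.0090

θ=218.9°: 14.6690
θ=222.8°: 14.0822
θ=246.1°: 10.5767
θ=296.4°: 3.0090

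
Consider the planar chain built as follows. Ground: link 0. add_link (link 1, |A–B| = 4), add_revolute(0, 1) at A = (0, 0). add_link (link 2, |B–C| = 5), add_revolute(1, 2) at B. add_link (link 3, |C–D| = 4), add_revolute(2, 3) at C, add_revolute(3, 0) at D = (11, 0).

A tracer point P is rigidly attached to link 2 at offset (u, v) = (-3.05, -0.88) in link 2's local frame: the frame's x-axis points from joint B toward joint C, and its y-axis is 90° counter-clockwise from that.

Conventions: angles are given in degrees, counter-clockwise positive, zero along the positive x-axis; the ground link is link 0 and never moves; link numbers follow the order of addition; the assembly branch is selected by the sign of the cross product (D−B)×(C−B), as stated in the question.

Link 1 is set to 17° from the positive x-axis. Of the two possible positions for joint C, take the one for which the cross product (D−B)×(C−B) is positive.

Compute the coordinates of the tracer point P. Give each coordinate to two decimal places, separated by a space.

A=(0,0), D=(11.00,0)
B = A + 4.00·(cos17°, sin17°) = (3.8252, 1.1695)
|BD| = 7.2695
circle(B,5.00) ∩ circle(D,4.00): a=4.2538, h=2.6278
  candidates: C₊=(8.4463,3.0788) cross=19.103; C₋=(7.6008,-2.1084) cross=-19.103
  branch + wants cross > 0 → take C=(8.4463,3.0788) (cross=19.103)
ex = (C−B)/|BC| = (0.9242,0.3819); ey = (-0.3819,0.9242)
P = B + -3.05·ex + -0.88·ey = (1.3424,-0.8085)

1.34 -0.81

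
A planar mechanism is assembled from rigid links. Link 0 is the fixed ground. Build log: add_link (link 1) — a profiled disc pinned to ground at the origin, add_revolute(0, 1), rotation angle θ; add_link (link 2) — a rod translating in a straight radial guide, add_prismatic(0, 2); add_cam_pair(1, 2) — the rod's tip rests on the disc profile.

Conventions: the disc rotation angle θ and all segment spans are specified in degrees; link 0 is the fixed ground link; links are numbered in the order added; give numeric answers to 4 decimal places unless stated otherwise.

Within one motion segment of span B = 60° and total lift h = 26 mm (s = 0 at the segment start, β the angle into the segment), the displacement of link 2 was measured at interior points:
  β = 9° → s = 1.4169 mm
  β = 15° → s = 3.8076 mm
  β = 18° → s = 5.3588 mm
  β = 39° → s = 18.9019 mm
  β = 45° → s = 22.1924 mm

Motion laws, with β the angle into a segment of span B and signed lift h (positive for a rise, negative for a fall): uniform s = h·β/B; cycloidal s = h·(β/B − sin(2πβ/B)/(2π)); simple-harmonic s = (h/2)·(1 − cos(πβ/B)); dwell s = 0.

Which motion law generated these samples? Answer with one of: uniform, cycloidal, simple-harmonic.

candidates at β/B = r: uniform s = h·r (linear in β); cycloidal s = h·(r − sin(2πr)/(2π)); simple-harmonic s = (h/2)(1 − cos(πr))
β=9°: printed 1.4169 | uniform 3.9000, cycloidal 0.5523, simple-harmonic 1.4169
β=15°: printed 3.8076 | uniform 6.5000, cycloidal 2.3620, simple-harmonic 3.8076
β=18°: printed 5.3588 | uniform 7.8000, cycloidal 3.8645, simple-harmonic 5.3588
β=39°: printed 18.9019 | uniform 16.9000, cycloidal 20.2477, simple-harmonic 18.9019
β=45°: printed 22.1924 | uniform 19.5000, cycloidal 23.6380, simple-harmonic 22.1924
only one law matches every sample → simple-harmonic

simple-harmonic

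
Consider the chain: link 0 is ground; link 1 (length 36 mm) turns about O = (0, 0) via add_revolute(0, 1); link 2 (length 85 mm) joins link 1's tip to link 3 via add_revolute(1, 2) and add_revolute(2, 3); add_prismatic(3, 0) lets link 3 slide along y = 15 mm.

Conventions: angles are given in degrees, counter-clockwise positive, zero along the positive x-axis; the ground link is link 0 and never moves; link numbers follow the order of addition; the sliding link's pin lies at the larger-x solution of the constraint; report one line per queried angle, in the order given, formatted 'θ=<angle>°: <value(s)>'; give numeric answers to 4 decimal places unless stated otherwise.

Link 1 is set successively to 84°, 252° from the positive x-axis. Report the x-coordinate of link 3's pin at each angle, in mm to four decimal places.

geometry: r = 36 mm, L = 85 mm, e = 15 mm
θ=84°: crank pin P = (r cos θ, r sin θ) = (3.763025, 35.802788)
θ=84°: h = r sin θ − e = 35.802788 − 15 = 20.802788
θ=84°: x = r cos θ + √(L² − h²) = 3.763025 + 82.415071 = 86.178096
θ=252°: crank pin P = (r cos θ, r sin θ) = (-11.124612, -34.238035)
θ=252°: h = r sin θ − e = -34.238035 − 15 = -49.238035
θ=252°: x = r cos θ + √(L² − h²) = -11.124612 + 69.286477 = 58.161866

θ=84°: 86.1781
θ=252°: 58.1619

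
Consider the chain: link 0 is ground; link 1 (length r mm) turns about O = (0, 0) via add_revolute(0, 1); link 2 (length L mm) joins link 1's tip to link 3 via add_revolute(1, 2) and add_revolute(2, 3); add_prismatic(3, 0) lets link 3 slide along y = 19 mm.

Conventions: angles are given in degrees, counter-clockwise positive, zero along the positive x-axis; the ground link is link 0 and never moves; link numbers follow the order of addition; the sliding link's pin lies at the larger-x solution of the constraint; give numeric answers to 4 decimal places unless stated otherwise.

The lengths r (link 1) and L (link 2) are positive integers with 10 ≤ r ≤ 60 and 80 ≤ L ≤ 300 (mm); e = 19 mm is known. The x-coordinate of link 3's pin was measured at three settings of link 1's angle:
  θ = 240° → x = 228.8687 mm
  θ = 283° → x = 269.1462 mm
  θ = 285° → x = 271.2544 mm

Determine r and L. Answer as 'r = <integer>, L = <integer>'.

constraint per measurement: (x − r cos θ)² + (r sin θ − e)² = L²
subtracting the θ₁ and θ₂ equations cancels the r² and L² terms:
r = (x₁² − x₂²) / (2[(x₁cos θ₁ + e sin θ₁) − (x₂cos θ₂ + e sin θ₂)]) = 58.0000 → r = 58
L² = (x₁ − r cos θ₁)² + (r sin θ₁ − e)² = 71288.9864 → L = 267.0000 → L = 267
check at θ₃=285°: x = 271.2544 (printed 271.2544) ✓

r = 58, L = 267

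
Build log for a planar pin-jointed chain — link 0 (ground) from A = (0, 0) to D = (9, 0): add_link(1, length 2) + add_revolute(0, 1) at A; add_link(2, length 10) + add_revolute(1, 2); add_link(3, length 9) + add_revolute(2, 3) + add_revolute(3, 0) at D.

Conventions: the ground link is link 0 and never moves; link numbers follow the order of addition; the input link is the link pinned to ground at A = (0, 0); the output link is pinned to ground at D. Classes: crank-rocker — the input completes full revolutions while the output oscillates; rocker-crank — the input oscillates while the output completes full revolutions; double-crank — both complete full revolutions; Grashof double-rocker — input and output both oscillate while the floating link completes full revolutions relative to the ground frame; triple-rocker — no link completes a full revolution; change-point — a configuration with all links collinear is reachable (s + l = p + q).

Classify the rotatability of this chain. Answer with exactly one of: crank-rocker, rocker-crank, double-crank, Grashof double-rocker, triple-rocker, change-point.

lengths: ground=9, input=2, coupler=10, output=9
sorted: s=2 (shortest), l=10 (longest), p+q=18
s + l = 12 vs p + q = 18
s + l < p + q (Grashof) with shortest = input link → crank-rocker

crank-rocker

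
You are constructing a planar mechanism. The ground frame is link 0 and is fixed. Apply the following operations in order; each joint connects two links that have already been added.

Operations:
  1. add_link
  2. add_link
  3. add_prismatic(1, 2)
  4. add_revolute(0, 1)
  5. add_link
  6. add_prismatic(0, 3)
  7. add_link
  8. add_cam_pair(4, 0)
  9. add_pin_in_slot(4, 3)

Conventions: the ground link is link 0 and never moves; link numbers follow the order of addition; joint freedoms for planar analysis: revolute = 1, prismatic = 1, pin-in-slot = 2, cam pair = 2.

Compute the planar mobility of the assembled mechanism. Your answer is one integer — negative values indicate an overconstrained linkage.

L=1 J1=0 J2=0
add link → L=2 J1=0 J2=0
add link → L=3 J1=0 J2=0
P@1,2 dof=1 J1 → L=3 J1=1 J2=0
R@0,1 dof=1 J1 → L=3 J1=2 J2=0
add link → L=4 J1=2 J2=0
P@0,3 dof=1 J1 → L=4 J1=3 J2=0
add link → L=5 J1=3 J2=0
C@4,0 dof=2 J2 → L=5 J1=3 J2=1
PS@4,3 dof=2 J2 → L=5 J1=3 J2=2
M=3(L−1)−2J1−J2=3·4−2·3−2=4

M = 4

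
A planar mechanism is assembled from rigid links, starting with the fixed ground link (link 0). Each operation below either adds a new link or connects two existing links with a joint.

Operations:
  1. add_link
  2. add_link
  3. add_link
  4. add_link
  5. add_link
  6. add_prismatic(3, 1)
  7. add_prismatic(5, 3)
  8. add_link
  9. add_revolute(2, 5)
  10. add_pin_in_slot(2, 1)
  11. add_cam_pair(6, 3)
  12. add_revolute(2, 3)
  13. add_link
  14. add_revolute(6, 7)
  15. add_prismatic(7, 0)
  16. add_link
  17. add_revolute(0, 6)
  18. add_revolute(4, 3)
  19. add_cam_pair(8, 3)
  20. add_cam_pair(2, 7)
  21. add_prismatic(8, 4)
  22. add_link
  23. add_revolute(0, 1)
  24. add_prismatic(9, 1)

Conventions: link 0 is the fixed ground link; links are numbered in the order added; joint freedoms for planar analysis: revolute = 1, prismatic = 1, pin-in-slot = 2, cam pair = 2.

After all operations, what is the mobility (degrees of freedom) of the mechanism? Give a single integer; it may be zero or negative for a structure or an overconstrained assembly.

L=1 J1=0 J2=0
add link → L=2 J1=0 J2=0
add link → L=3 J1=0 J2=0
add link → L=4 J1=0 J2=0
add link → L=5 J1=0 J2=0
add link → L=6 J1=0 J2=0
P@3,1 dof=1 J1 → L=6 J1=1 J2=0
P@5,3 dof=1 J1 → L=6 J1=2 J2=0
add link → L=7 J1=2 J2=0
R@2,5 dof=1 J1 → L=7 J1=3 J2=0
PS@2,1 dof=2 J2 → L=7 J1=3 J2=1
C@6,3 dof=2 J2 → L=7 J1=3 J2=2
R@2,3 dof=1 J1 → L=7 J1=4 J2=2
add link → L=8 J1=4 J2=2
R@6,7 dof=1 J1 → L=8 J1=5 J2=2
P@7,0 dof=1 J1 → L=8 J1=6 J2=2
add link → L=9 J1=6 J2=2
R@0,6 dof=1 J1 → L=9 J1=7 J2=2
R@4,3 dof=1 J1 → L=9 J1=8 J2=2
C@8,3 dof=2 J2 → L=9 J1=8 J2=3
C@2,7 dof=2 J2 → L=9 J1=8 J2=4
P@8,4 dof=1 J1 → L=9 J1=9 J2=4
add link → L=10 J1=9 J2=4
R@0,1 dof=1 J1 → L=10 J1=10 J2=4
P@9,1 dof=1 J1 → L=10 J1=11 J2=4
M=3(L−1)−2J1−J2=3·9−2·11−4=1

M = 1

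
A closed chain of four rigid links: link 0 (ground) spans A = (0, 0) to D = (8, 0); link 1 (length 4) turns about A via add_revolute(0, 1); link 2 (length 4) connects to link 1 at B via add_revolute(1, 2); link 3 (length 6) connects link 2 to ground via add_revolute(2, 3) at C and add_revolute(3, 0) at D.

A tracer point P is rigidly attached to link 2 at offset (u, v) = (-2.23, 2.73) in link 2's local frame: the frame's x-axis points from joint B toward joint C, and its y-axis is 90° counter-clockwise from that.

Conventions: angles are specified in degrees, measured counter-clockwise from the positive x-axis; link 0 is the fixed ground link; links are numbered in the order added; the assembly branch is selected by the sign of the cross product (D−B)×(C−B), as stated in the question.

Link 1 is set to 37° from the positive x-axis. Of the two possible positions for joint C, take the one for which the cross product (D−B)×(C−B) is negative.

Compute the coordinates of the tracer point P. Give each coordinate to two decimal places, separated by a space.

A=(0,0), D=(8.00,0)
B = A + 4.00·(cos37°, sin37°) = (3.1945, 2.4073)
|BD| = 5.3747
circle(B,4.00) ∩ circle(D,6.00): a=0.8268, h=3.9136
  candidates: C₊=(5.6866,5.5361) cross=21.035; C₋=(2.1809,-1.4622) cross=-21.035
  branch - wants cross < 0 → take C=(2.1809,-1.4622) (cross=-21.035)
ex = (C−B)/|BC| = (-0.2534,-0.9674); ey = (0.9674,-0.2534)
P = B + -2.23·ex + 2.73·ey = (6.4005,3.8727)

6.40 3.87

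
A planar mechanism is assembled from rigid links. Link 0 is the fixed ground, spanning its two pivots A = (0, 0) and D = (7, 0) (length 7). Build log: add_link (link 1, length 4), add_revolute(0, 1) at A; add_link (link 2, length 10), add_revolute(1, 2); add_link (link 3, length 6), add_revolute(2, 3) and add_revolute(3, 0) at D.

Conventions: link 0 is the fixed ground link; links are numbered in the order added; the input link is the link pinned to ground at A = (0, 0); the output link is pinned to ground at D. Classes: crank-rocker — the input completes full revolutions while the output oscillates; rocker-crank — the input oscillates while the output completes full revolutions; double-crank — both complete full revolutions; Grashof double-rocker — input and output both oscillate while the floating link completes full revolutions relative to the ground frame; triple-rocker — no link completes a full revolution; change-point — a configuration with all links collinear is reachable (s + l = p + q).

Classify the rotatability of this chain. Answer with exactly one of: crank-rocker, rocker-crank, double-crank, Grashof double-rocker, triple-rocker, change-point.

lengths: ground=7, input=4, coupler=10, output=6
sorted: s=4 (shortest), l=10 (longest), p+q=13
s + l = 14 vs p + q = 13
s + l > p + q → non-Grashof → no link fully rotates → triple-rocker

triple-rocker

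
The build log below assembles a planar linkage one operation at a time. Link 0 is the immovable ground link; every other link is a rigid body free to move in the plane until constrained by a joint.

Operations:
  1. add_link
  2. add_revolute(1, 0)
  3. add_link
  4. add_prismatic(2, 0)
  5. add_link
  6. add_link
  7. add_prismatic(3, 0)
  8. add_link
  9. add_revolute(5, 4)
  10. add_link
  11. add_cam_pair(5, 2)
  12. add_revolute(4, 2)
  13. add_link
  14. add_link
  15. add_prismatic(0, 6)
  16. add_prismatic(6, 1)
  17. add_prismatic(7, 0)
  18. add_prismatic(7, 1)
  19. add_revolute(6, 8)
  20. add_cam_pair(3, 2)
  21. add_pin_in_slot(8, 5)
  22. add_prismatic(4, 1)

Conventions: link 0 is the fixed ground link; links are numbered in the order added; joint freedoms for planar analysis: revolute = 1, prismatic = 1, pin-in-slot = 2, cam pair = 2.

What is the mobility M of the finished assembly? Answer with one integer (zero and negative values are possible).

link 0 = ground. State L|J1|J2 = 1|0|0
+link1  2|0|0
R(1,0) f=1→J1  2|1|0
+link2  3|1|0
P(2,0) f=1→J1  3|2|0
+link3  4|2|0
+link4  5|2|0
P(3,0) f=1→J1  5|3|0
+link5  6|3|0
R(5,4) f=1→J1  6|4|0
+link6  7|4|0
C(5,2) f=2→J2  7|4|1
R(4,2) f=1→J1  7|5|1
+link7  8|5|1
+link8  9|5|1
P(0,6) f=1→J1  9|6|1
P(6,1) f=1→J1  9|7|1
P(7,0) f=1→J1  9|8|1
P(7,1) f=1→J1  9|9|1
R(6,8) f=1→J1  9|10|1
C(3,2) f=2→J2  9|10|2
PS(8,5) f=2→J2  9|10|3
P(4,1) f=1→J1  9|11|3
M = 3(9−1)−2·11−3 = 24−22−3 = -1

M = -1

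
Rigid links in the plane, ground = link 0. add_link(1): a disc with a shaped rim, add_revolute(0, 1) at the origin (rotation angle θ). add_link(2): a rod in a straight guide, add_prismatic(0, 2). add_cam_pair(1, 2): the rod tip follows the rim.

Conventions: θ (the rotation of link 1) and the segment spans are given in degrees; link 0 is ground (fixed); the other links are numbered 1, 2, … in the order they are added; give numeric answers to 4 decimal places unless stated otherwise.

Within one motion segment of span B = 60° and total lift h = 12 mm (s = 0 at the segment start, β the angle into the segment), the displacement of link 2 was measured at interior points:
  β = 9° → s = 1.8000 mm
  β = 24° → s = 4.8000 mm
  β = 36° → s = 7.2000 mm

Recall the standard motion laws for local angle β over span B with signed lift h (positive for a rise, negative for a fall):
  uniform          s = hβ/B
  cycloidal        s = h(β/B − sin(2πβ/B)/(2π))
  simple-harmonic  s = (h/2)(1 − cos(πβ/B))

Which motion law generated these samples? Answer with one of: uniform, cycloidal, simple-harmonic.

candidates at β/B = r: uniform s = h·r (linear in β); cycloidal s = h·(r − sin(2πr)/(2π)); simple-harmonic s = (h/2)(1 − cos(πr))
β=9°: printed 1.8000 | uniform 1.8000, cycloidal 0.2549, simple-harmonic 0.6540
β=24°: printed 4.8000 | uniform 4.8000, cycloidal 3.6774, simple-harmonic 4.1459
β=36°: printed 7.2000 | uniform 7.2000, cycloidal 8.3226, simple-harmonic 7.8541
only one law matches every sample → uniform

uniform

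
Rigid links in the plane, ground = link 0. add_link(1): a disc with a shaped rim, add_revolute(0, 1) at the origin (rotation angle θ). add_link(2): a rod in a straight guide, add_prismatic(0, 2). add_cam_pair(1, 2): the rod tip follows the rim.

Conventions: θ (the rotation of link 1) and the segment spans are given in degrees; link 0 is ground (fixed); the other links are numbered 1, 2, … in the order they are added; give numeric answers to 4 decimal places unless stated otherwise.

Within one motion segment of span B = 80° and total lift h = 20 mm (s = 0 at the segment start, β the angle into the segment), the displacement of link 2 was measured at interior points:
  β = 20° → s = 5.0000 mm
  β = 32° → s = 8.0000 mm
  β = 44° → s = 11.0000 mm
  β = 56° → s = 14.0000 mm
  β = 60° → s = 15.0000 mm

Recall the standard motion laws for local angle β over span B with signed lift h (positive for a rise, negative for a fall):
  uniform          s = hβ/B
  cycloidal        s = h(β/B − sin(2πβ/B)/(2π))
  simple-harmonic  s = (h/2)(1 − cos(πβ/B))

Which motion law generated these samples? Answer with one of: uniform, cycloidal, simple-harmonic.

candidates at β/B = r: uniform s = h·r (linear in β); cycloidal s = h·(r − sin(2πr)/(2π)); simple-harmonic s = (h/2)(1 − cos(πr))
β=20°: printed 5.0000 | uniform 5.0000, cycloidal 1.8169, simple-harmonic 2.9289
β=32°: printed 8.0000 | uniform 8.0000, cycloidal 6.1290, simple-harmonic 6.9098
β=44°: printed 11.0000 | uniform 11.0000, cycloidal 11.9836, simple-harmonic 11.5643
β=56°: printed 14.0000 | uniform 14.0000, cycloidal 17.0273, simple-harmonic 15.8779
β=60°: printed 15.0000 | uniform 15.0000, cycloidal 18.1831, simple-harmonic 17.0711
only one law matches every sample → uniform

uniform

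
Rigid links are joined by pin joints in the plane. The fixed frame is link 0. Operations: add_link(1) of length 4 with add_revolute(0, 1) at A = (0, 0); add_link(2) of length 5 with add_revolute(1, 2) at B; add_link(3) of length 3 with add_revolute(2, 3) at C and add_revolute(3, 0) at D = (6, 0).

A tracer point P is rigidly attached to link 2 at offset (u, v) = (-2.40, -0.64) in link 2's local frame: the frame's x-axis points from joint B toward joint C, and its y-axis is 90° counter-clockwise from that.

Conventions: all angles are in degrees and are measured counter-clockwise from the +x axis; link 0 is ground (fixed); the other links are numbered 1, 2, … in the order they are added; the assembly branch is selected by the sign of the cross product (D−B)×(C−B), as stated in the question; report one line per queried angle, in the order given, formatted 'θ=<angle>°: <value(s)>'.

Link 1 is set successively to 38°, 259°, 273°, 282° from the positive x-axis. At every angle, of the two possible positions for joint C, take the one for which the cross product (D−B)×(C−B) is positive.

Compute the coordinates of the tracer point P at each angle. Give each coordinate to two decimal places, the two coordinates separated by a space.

A=(0,0), D=(6.00,0)
θ=38°: B = A + 4.00·(cos38°, sin38°) = (3.1520, 2.4626)
θ=38°: |BD| = 3.7650
θ=38°: circle(B,5.00) ∩ circle(D,3.00): a=4.0073, h=2.9902
θ=38°:   candidates: C₊=(8.1391,2.1034) cross=11.258; C₋=(4.2274,-2.4203) cross=-11.258
θ=38°:   branch + wants cross > 0 → take C=(8.1391,2.1034) (cross=11.258)
θ=38°: ex = (C−B)/|BC| = (0.9974,-0.0719); ey = (0.0719,0.9974)
θ=38°: P = B + -2.40·ex + -0.64·ey = (0.7123,1.9968)
θ=259°: B = A + 4.00·(cos259°, sin259°) = (-0.7632, -3.9265)
θ=259°: |BD| = 7.8204
θ=259°: circle(B,5.00) ∩ circle(D,3.00): a=4.9332, h=0.8148
θ=259°:   candidates: C₊=(3.0940,-0.7450) cross=6.372; C₋=(3.9121,-2.1543) cross=-6.372
θ=259°:   branch + wants cross > 0 → take C=(3.0940,-0.7450) (cross=6.372)
θ=259°: ex = (C−B)/|BC| = (0.7714,0.6363); ey = (-0.6363,0.7714)
θ=259°: P = B + -2.40·ex + -0.64·ey = (-2.2075,-5.9473)
θ=273°: B = A + 4.00·(cos273°, sin273°) = (0.2093, -3.9945)
θ=273°: |BD| = 7.0348
θ=273°: circle(B,5.00) ∩ circle(D,3.00): a=4.6546, h=1.8261
θ=273°:   candidates: C₊=(3.0038,0.1517) cross=12.846; C₋=(5.0777,-2.8547) cross=-12.846
θ=273°:   branch + wants cross > 0 → take C=(3.0038,0.1517) (cross=12.846)
θ=273°: ex = (C−B)/|BC| = (0.5589,0.8292); ey = (-0.8292,0.5589)
θ=273°: P = B + -2.40·ex + -0.64·ey = (-0.6013,-6.3424)
θ=282°: B = A + 4.00·(cos282°, sin282°) = (0.8316, -3.9126)
θ=282°: |BD| = 6.4823
θ=282°: circle(B,5.00) ∩ circle(D,3.00): a=4.4753, h=2.2298
θ=282°:   candidates: C₊=(3.0540,0.5664) cross=14.454; C₋=(5.7456,-2.9892) cross=-14.454
θ=282°:   branch + wants cross > 0 → take C=(3.0540,0.5664) (cross=14.454)
θ=282°: ex = (C−B)/|BC| = (0.4445,0.8958); ey = (-0.8958,0.4445)
θ=282°: P = B + -2.40·ex + -0.64·ey = (0.3383,-6.3470)

θ=38°: 0.71 2.00
θ=259°: -2.21 -5.95
θ=273°: -0.60 -6.34
θ=282°: 0.34 -6.35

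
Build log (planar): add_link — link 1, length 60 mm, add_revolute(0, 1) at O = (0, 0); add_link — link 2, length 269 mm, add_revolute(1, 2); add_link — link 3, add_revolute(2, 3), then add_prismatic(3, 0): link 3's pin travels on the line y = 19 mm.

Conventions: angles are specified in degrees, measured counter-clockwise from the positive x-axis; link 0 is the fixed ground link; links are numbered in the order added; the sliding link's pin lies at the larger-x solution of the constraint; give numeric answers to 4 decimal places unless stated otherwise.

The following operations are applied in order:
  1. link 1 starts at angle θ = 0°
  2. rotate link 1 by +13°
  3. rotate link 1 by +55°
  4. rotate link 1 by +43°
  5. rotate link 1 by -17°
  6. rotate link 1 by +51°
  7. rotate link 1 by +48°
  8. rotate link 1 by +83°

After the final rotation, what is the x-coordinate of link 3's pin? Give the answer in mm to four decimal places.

geometry: r = 60 mm, L = 269 mm, e = 19 mm; θ starts at 0°
rotate link 1 by +13°: θ ← 0° +13° = 13°
rotate link 1 by +55°: θ ← 13° +55° = 68°
rotate link 1 by +43°: θ ← 68° +43° = 111°
rotate link 1 by -17°: θ ← 111° -17° = 94°
rotate link 1 by +51°: θ ← 94° +51° = 145°
rotate link 1 by +48°: θ ← 145° +48° = 193°
rotate link 1 by +83°: θ ← 193° +83° = 276°
crank pin P = (r cos θ, r sin θ) = (6.271708, -59.671314)
h = r sin θ − e = -59.671314 − 19 = -78.671314
x = r cos θ + √(L² − h²) = 6.271708 + 257.238847 = 263.510555

263.5106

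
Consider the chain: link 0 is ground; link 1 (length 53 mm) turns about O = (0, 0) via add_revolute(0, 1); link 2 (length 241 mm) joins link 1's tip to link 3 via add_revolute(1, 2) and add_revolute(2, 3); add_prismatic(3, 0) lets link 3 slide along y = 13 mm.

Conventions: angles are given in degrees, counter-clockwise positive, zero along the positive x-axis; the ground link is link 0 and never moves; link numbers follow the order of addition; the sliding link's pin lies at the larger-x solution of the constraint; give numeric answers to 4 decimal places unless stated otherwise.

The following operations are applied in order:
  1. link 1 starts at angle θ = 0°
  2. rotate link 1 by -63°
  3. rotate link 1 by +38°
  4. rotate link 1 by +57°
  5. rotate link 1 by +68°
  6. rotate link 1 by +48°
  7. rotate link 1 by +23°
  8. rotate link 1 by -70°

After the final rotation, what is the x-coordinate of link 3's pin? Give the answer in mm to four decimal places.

geometry: r = 53 mm, L = 241 mm, e = 13 mm; θ starts at 0°
rotate link 1 by -63°: θ ← 0° -63° = -63°
rotate link 1 by +38°: θ ← -63° +38° = -25°
rotate link 1 by +57°: θ ← -25° +57° = 32°
rotate link 1 by +68°: θ ← 32° +68° = 100°
rotate link 1 by +48°: θ ← 100° +48° = 148°
rotate link 1 by +23°: θ ← 148° +23° = 171°
rotate link 1 by -70°: θ ← 171° -70° = 101°
crank pin P = (r cos θ, r sin θ) = (-10.112877, 52.026241)
h = r sin θ − e = 52.026241 − 13 = 39.026241
x = r cos θ + √(L² − h²) = -10.112877 + 237.819159 = 227.706283

227.7063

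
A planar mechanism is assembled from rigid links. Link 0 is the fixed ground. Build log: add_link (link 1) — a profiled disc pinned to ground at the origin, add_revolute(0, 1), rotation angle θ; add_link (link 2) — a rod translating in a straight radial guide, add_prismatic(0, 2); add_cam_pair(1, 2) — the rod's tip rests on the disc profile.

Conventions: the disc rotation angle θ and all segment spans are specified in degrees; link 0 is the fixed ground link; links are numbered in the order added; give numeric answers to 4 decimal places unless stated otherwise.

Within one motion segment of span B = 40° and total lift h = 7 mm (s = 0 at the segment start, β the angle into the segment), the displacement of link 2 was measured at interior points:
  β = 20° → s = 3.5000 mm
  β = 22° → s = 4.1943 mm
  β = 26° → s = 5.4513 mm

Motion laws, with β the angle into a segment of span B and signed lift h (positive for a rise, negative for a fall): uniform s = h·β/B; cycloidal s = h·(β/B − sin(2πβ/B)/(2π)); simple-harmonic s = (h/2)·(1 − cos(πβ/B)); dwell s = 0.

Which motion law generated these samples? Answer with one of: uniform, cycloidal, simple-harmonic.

candidates at β/B = r: uniform s = h·r (linear in β); cycloidal s = h·(r − sin(2πr)/(2π)); simple-harmonic s = (h/2)(1 − cos(πr))
β=20°: printed 3.5000 | uniform 3.5000, cycloidal 3.5000, simple-harmonic 3.5000
β=22°: printed 4.1943 | uniform 3.8500, cycloidal 4.1943, simple-harmonic 4.0475
β=26°: printed 5.4513 | uniform 4.5500, cycloidal 5.4513, simple-harmonic 5.0890
only one law matches every sample → cycloidal

cycloidal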